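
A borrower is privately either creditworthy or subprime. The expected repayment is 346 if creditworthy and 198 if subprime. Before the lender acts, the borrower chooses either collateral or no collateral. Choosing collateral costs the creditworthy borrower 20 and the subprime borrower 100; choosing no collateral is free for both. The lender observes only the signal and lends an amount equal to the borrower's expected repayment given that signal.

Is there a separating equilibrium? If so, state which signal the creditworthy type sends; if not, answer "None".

Try creditworthy → collateral, subprime → no collateral:
  If types separate, collateral earns payment 346 and no collateral earns 198.
  Creditworthy: collateral gives 346 − 20 = 326; no collateral gives 198 − 0 = 198. No deviation. ✓
  Subprime: no collateral gives 198 − 0 = 198; collateral gives 346 − 100 = 246. Would deviate. ✗
Try creditworthy → no collateral, subprime → collateral:
  If types separate, no collateral earns payment 346 and collateral earns 198.
  Creditworthy: no collateral gives 346 − 0 = 346; collateral gives 198 − 20 = 178. No deviation. ✓
  Subprime: collateral gives 198 − 100 = 98; no collateral gives 346 − 0 = 346. Would deviate. ✗
Neither assignment is incentive-compatible.

None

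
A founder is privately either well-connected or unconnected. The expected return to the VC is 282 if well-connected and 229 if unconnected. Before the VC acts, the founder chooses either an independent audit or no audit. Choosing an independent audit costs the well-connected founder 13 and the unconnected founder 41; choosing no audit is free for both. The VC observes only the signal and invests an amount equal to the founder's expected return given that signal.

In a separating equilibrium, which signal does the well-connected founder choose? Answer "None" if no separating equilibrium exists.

None

Try well-connected → audit, unconnected → no audit:
  If types separate, audit earns payment 282 and no audit earns 229.
  Well-connected: audit gives 282 − 13 = 269; no audit gives 229 − 0 = 229. No deviation. ✓
  Unconnected: no audit gives 229 − 0 = 229; audit gives 282 − 41 = 241. Would deviate. ✗
Try well-connected → no audit, unconnected → audit:
  If types separate, no audit earns payment 282 and audit earns 229.
  Well-connected: no audit gives 282 − 0 = 282; audit gives 229 − 13 = 216. No deviation. ✓
  Unconnected: audit gives 229 − 41 = 188; no audit gives 282 − 0 = 282. Would deviate. ✗
Neither assignment is incentive-compatible.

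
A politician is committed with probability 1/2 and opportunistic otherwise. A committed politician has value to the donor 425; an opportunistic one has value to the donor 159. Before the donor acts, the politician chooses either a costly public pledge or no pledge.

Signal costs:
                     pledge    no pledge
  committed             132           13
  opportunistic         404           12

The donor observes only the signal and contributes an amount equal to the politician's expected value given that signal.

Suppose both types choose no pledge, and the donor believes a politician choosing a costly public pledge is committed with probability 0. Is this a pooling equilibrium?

Yes

On the equilibrium path (no pledge) the donor holds the prior 1/2 and pays 1/2·425 + 1/2·159 = 292. Off-path (pledge) belief 0 gives 0·425 + 1·159 = 159.
Committed: no pledge gives 292 − 13 = 279; pledge gives 159 − 132 = 27. Stays. ✓
Opportunistic: no pledge gives 292 − 12 = 280; pledge gives 159 − 404 = -245. Stays. ✓
Beliefs are Bayes-consistent on-path and both types best-respond.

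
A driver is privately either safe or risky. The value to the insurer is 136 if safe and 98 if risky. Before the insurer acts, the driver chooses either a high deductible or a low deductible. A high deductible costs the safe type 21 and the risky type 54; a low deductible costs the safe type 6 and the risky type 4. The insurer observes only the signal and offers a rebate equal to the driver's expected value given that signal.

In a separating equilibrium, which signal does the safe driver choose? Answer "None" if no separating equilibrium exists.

Try safe → high deductible, risky → low deductible:
  Under separation the insurer infers type exactly: high deductible → safe (pays 136), low deductible → risky (pays 98).
  Safe: high deductible gives 136 − 21 = 115; low deductible gives 98 − 6 = 92. No deviation. ✓
  Risky: low deductible gives 98 − 4 = 94; high deductible gives 136 − 54 = 82. No deviation. ✓
Both hold — the safe type sends high deductible.

high deductible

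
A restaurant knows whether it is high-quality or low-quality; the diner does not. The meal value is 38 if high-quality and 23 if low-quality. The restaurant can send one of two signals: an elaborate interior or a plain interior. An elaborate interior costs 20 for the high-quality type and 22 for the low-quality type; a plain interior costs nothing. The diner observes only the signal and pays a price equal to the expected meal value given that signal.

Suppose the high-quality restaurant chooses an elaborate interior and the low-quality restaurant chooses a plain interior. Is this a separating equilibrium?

No

Under separation the diner infers type exactly: elaborate interior → high-quality (pays 38), plain interior → low-quality (pays 23).
High-quality: elaborate interior gives 38 − 20 = 18; plain interior gives 23 − 0 = 23. Would deviate. ✗
Low-quality: plain interior gives 23 − 0 = 23; elaborate interior gives 38 − 22 = 16. No deviation. ✓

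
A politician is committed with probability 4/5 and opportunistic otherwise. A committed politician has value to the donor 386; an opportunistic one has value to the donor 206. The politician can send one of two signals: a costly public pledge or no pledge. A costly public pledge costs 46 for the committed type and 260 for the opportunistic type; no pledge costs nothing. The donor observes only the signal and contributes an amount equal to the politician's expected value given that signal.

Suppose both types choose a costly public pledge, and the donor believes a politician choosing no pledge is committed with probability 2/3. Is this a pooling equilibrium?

No

At the pooled signal (pledge) the donor holds the prior 4/5 and pays 4/5·386 + 1/5·206 = 350. Off-path (no pledge) belief 2/3 gives 2/3·386 + 1/3·206 = 326.
Committed: pledge gives 350 − 46 = 304; no pledge gives 326 − 0 = 326. Deviates. ✗
Opportunistic: pledge gives 350 − 260 = 90; no pledge gives 326 − 0 = 326. Deviates. ✗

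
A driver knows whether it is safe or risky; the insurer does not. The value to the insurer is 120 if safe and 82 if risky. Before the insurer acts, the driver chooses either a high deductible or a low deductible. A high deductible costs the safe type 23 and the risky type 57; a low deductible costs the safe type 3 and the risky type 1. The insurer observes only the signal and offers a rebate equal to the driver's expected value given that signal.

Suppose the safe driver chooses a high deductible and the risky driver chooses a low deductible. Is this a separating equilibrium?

Under separation the insurer infers type exactly: high deductible → safe (pays 120), low deductible → risky (pays 82).
Safe: high deductible gives 120 − 23 = 97; low deductible gives 82 − 3 = 79. No deviation. ✓
Risky: low deductible gives 82 − 1 = 81; high deductible gives 120 − 57 = 63. No deviation. ✓
Neither type gains from mimicking the other.

Yes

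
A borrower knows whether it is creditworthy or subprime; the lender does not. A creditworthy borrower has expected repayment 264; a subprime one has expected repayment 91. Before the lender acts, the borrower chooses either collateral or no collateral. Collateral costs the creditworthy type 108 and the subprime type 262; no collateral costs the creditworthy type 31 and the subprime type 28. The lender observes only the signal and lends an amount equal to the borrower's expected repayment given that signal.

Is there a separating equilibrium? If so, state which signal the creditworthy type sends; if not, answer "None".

Try creditworthy → collateral, subprime → no collateral:
  Under separation the lender infers type exactly: collateral → creditworthy (pays 264), no collateral → subprime (pays 91).
  Creditworthy: collateral gives 264 − 108 = 156; no collateral gives 91 − 31 = 60. No deviation. ✓
  Subprime: no collateral gives 91 − 28 = 63; collateral gives 264 − 262 = 2. No deviation. ✓
Both hold — the creditworthy type sends collateral.

collateral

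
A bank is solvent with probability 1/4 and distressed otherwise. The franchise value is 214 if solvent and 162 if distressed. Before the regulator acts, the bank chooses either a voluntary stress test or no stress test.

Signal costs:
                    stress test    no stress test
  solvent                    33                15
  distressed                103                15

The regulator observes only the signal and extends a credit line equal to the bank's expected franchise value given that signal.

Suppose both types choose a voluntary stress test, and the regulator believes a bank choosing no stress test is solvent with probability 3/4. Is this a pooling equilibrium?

On the equilibrium path (stress test) the regulator holds the prior 1/4 and pays 1/4·214 + 3/4·162 = 175. Off-path (no stress test) belief 3/4 gives 3/4·214 + 1/4·162 = 201.
Solvent: stress test gives 175 − 33 = 142; no stress test gives 201 − 15 = 186. Deviates. ✗
Distressed: stress test gives 175 − 103 = 72; no stress test gives 201 − 15 = 186. Deviates. ✗

No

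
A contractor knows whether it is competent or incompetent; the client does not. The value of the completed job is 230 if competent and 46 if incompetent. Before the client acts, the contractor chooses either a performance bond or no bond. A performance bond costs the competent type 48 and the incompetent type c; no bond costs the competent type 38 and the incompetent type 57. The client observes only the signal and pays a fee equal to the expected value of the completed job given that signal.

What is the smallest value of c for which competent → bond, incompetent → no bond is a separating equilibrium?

241

Under separation: bond → competent (pays 230); no bond → incompetent (pays 46).
Competent: 230 − 48 = 182 ≥ 46 − 38 = 8. Holds regardless of c. ✓
Incompetent: 46 − 57 ≥ 230 − c, so c ≥ 230 − -11 = 241.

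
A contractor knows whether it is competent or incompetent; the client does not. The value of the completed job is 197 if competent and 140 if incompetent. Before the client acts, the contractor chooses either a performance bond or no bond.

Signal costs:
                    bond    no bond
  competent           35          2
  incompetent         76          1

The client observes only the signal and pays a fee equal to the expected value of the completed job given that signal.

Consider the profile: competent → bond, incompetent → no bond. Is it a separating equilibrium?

Under separation the client infers type exactly: bond → competent (pays 197), no bond → incompetent (pays 140).
Competent: bond gives 197 − 35 = 162; no bond gives 140 − 2 = 138. No deviation. ✓
Incompetent: no bond gives 140 − 1 = 139; bond gives 197 − 76 = 121. No deviation. ✓
Both incentive constraints hold.

Yes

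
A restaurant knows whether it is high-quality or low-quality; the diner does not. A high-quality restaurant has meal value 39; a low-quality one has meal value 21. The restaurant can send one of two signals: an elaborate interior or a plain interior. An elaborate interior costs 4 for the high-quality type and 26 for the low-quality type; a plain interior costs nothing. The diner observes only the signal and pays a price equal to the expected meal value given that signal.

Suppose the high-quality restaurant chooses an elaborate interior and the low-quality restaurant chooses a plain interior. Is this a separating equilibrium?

Under separation the diner infers type exactly: elaborate interior → high-quality (pays 39), plain interior → low-quality (pays 21).
High-quality: elaborate interior gives 39 − 4 = 35; plain interior gives 21 − 0 = 21. No deviation. ✓
Low-quality: plain interior gives 21 − 0 = 21; elaborate interior gives 39 − 26 = 13. No deviation. ✓
Both incentive constraints hold.

Yes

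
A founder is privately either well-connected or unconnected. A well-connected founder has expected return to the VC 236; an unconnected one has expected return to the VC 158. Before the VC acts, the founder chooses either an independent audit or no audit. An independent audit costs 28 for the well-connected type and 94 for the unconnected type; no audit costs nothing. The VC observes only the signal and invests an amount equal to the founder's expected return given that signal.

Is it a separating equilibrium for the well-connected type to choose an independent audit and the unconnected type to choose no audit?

Under separation the VC infers type exactly: audit → well-connected (pays 236), no audit → unconnected (pays 158).
Well-connected: audit gives 236 − 28 = 208; no audit gives 158 − 0 = 158. No deviation. ✓
Unconnected: no audit gives 158 − 0 = 158; audit gives 236 − 94 = 142. No deviation. ✓
Neither type gains from mimicking the other.

Yes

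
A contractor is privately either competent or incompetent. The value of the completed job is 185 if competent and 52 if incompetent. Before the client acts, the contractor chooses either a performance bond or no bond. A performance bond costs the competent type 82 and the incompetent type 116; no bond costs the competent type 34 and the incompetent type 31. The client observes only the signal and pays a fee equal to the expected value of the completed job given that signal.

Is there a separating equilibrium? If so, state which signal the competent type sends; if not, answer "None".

None

Try competent → bond, incompetent → no bond:
  If types separate, bond earns payment 185 and no bond earns 52.
  Competent: bond gives 185 − 82 = 103; no bond gives 52 − 34 = 18. No deviation. ✓
  Incompetent: no bond gives 52 − 31 = 21; bond gives 185 − 116 = 69. Would deviate. ✗
Try competent → no bond, incompetent → bond:
  If types separate, no bond earns payment 185 and bond earns 52.
  Competent: no bond gives 185 − 34 = 151; bond gives 52 − 82 = -30. No deviation. ✓
  Incompetent: bond gives 52 − 116 = -64; no bond gives 185 − 31 = 154. Would deviate. ✗
Neither assignment is incentive-compatible.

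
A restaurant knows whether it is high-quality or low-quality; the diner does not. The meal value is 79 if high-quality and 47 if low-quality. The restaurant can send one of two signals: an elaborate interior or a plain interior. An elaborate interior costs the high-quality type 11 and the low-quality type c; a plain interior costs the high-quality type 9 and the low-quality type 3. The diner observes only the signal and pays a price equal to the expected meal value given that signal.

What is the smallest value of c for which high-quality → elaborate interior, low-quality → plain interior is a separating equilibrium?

Under separation: elaborate interior → high-quality (pays 79); plain interior → low-quality (pays 47).
High-quality: 79 − 11 = 68 ≥ 47 − 9 = 38. Holds regardless of c. ✓
Low-quality: 47 − 3 ≥ 79 − c, so c ≥ 79 − 44 = 35.

35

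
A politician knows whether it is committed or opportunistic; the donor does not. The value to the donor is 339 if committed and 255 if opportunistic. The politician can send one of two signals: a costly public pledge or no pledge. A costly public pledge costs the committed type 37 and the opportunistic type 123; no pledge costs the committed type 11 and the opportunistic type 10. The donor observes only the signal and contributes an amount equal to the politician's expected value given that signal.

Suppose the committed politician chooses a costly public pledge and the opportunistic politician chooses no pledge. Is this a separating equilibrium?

Yes

If types separate, pledge earns payment 339 and no pledge earns 255.
Committed: pledge gives 339 − 37 = 302; no pledge gives 255 − 11 = 244. No deviation. ✓
Opportunistic: no pledge gives 255 − 10 = 245; pledge gives 339 − 123 = 216. No deviation. ✓
Neither type gains from mimicking the other.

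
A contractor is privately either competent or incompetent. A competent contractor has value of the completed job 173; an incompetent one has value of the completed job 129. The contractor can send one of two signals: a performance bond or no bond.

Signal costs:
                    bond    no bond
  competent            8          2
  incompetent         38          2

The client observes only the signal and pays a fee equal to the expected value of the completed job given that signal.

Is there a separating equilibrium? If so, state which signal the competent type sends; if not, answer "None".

None

Try competent → bond, incompetent → no bond:
  Under separation the client infers type exactly: bond → competent (pays 173), no bond → incompetent (pays 129).
  Competent: bond gives 173 − 8 = 165; no bond gives 129 − 2 = 127. No deviation. ✓
  Incompetent: no bond gives 129 − 2 = 127; bond gives 173 − 38 = 135. Would deviate. ✗
Try competent → no bond, incompetent → bond:
  Under separation the client infers type exactly: no bond → competent (pays 173), bond → incompetent (pays 129).
  Competent: no bond gives 173 − 2 = 171; bond gives 129 − 8 = 121. No deviation. ✓
  Incompetent: bond gives 129 − 38 = 91; no bond gives 173 − 2 = 171. Would deviate. ✗
Neither assignment is incentive-compatible.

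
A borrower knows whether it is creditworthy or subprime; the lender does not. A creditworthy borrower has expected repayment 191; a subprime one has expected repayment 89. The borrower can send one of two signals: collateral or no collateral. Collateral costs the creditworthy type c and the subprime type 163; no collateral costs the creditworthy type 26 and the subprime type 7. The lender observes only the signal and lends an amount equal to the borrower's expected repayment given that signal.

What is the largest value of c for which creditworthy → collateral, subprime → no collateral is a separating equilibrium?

Under separation: collateral → creditworthy (pays 191); no collateral → subprime (pays 89).
Subprime: 89 − 7 = 82 ≥ 191 − 163 = 28. Holds regardless of c. ✓
Creditworthy: 191 − c ≥ 89 − 26, so c ≤ 191 − 63 = 128.

128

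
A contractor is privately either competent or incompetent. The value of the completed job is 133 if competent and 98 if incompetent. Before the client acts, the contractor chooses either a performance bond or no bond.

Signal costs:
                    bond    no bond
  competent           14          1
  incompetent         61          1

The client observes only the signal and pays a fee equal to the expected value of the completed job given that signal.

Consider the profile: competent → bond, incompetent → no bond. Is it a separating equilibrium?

Yes

If types separate, bond earns payment 133 and no bond earns 98.
Competent: bond gives 133 − 14 = 119; no bond gives 98 − 1 = 97. No deviation. ✓
Incompetent: no bond gives 98 − 1 = 97; bond gives 133 − 61 = 72. No deviation. ✓
Both incentive constraints hold.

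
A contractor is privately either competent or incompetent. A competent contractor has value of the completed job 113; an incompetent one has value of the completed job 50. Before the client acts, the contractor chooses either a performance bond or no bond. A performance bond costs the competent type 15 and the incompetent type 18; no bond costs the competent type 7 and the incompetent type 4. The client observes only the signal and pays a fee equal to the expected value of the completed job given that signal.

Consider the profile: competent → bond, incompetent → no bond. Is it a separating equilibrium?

No

Under separation the client infers type exactly: bond → competent (pays 113), no bond → incompetent (pays 50).
Competent: bond gives 113 − 15 = 98; no bond gives 50 − 7 = 43. No deviation. ✓
Incompetent: no bond gives 50 − 4 = 46; bond gives 113 − 18 = 95. Would deviate. ✗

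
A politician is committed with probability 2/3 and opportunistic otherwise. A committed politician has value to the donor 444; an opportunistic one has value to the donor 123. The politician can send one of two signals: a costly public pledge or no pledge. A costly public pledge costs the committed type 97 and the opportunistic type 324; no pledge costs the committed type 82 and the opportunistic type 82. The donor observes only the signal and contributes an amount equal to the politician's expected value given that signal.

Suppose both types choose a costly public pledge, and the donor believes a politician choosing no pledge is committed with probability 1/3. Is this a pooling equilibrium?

At the pooled signal (pledge) the donor holds the prior 2/3 and pays 2/3·444 + 1/3·123 = 337. Off-path (no pledge) belief 1/3 gives 1/3·444 + 2/3·123 = 230.
Committed: pledge gives 337 − 97 = 240; no pledge gives 230 − 82 = 148. Stays. ✓
Opportunistic: pledge gives 337 − 324 = 13; no pledge gives 230 − 82 = 148. Deviates. ✗

No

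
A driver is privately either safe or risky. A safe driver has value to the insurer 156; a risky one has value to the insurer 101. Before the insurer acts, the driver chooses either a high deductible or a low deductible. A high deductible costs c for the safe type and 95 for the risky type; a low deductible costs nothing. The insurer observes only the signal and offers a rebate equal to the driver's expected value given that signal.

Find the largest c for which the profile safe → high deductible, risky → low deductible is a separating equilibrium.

55

Under separation: high deductible → safe (pays 156); low deductible → risky (pays 101).
Risky: 101 − 0 = 101 ≥ 156 − 95 = 61. Holds regardless of c. ✓
Safe: 156 − c ≥ 101 − 0, so c ≤ 156 − 101 = 55.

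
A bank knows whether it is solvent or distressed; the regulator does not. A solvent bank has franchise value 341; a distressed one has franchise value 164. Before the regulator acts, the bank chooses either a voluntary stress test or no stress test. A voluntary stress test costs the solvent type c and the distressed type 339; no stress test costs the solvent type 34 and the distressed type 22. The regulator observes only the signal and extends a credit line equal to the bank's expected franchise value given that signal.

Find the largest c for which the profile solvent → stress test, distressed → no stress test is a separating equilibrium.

Under separation: stress test → solvent (pays 341); no stress test → distressed (pays 164).
Distressed: 164 − 22 = 142 ≥ 341 − 339 = 2. Holds regardless of c. ✓
Solvent: 341 − c ≥ 164 − 34, so c ≤ 341 − 130 = 211.

211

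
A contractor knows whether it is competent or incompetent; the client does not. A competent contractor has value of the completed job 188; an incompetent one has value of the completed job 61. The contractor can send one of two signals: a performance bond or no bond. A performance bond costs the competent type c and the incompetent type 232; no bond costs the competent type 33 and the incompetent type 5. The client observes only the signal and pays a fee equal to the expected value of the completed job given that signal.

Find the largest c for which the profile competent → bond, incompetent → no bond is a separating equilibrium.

Under separation: bond → competent (pays 188); no bond → incompetent (pays 61).
Incompetent: 61 − 5 = 56 ≥ 188 − 232 = -44. Holds regardless of c. ✓
Competent: 188 − c ≥ 61 − 33, so c ≤ 188 − 28 = 160.

160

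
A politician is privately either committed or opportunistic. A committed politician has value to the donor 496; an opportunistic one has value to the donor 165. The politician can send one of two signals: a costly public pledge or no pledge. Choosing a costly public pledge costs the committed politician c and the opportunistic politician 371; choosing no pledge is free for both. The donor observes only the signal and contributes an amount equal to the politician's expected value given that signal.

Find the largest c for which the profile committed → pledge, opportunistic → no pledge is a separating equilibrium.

Under separation: pledge → committed (pays 496); no pledge → opportunistic (pays 165).
Opportunistic: 165 − 0 = 165 ≥ 496 − 371 = 125. Holds regardless of c. ✓
Committed: 496 − c ≥ 165 − 0, so c ≤ 496 − 165 = 331.

331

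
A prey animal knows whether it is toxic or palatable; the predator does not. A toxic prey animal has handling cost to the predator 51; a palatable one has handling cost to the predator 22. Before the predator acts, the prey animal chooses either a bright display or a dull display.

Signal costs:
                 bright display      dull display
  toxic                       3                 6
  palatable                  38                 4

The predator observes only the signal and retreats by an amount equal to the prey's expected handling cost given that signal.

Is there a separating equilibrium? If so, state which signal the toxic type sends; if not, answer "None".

bright display

Try toxic → bright display, palatable → dull display:
  If types separate, bright display earns payment 51 and dull display earns 22.
  Toxic: bright display gives 51 − 3 = 48; dull display gives 22 − 6 = 16. No deviation. ✓
  Palatable: dull display gives 22 − 4 = 18; bright display gives 51 − 38 = 13. No deviation. ✓
Both hold — the toxic type sends bright display.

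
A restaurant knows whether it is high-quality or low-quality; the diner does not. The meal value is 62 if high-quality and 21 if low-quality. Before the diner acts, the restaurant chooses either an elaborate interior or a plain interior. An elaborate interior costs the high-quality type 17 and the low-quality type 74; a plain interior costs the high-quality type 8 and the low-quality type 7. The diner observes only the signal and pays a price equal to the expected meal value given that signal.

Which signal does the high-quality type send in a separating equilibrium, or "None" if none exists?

Try high-quality → elaborate interior, low-quality → plain interior:
  Under separation the diner infers type exactly: elaborate interior → high-quality (pays 62), plain interior → low-quality (pays 21).
  High-quality: elaborate interior gives 62 − 17 = 45; plain interior gives 21 − 8 = 13. No deviation. ✓
  Low-quality: plain interior gives 21 − 7 = 14; elaborate interior gives 62 − 74 = -12. No deviation. ✓
Both hold — the high-quality type sends elaborate interior.

elaborate interior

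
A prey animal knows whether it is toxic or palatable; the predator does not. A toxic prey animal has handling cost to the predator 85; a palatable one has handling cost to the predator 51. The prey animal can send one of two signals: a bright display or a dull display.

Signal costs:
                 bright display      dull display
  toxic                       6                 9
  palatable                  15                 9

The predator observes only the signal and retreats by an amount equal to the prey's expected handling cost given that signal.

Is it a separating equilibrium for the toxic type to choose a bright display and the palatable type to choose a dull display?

No

Under separation the predator infers type exactly: bright display → toxic (pays 85), dull display → palatable (pays 51).
Toxic: bright display gives 85 − 6 = 79; dull display gives 51 − 9 = 42. No deviation. ✓
Palatable: dull display gives 51 − 9 = 42; bright display gives 85 − 15 = 70. Would deviate. ✗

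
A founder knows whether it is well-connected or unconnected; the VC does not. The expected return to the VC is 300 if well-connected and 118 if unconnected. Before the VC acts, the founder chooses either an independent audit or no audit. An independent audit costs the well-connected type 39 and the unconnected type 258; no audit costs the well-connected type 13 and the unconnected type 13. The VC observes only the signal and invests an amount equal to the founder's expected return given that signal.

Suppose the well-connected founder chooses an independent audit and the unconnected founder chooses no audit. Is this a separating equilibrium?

Yes

Under separation the VC infers type exactly: audit → well-connected (pays 300), no audit → unconnected (pays 118).
Well-connected: audit gives 300 − 39 = 261; no audit gives 118 − 13 = 105. No deviation. ✓
Unconnected: no audit gives 118 − 13 = 105; audit gives 300 − 258 = 42. No deviation. ✓
Neither type gains from mimicking the other.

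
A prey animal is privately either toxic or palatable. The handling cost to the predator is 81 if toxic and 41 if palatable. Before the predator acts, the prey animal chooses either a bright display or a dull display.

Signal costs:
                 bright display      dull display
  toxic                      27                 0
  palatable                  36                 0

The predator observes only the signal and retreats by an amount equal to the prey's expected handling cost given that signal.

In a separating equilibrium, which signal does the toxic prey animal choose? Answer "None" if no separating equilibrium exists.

Try toxic → bright display, palatable → dull display:
  If types separate, bright display earns payment 81 and dull display earns 41.
  Toxic: bright display gives 81 − 27 = 54; dull display gives 41 − 0 = 41. No deviation. ✓
  Palatable: dull display gives 41 − 0 = 41; bright display gives 81 − 36 = 45. Would deviate. ✗
Try toxic → dull display, palatable → bright display:
  If types separate, dull display earns payment 81 and bright display earns 41.
  Toxic: dull display gives 81 − 0 = 81; bright display gives 41 − 27 = 14. No deviation. ✓
  Palatable: bright display gives 41 − 36 = 5; dull display gives 81 − 0 = 81. Would deviate. ✗
Neither assignment is incentive-compatible.

None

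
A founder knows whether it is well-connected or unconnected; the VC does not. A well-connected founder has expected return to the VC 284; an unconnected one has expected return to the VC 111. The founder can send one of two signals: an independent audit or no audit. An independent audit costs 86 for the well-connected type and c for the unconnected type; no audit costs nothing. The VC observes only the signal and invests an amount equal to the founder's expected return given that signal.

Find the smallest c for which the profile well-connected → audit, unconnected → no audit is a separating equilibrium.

Under separation: audit → well-connected (pays 284); no audit → unconnected (pays 111).
Well-connected: 284 − 86 = 198 ≥ 111 − 0 = 111. Holds regardless of c. ✓
Unconnected: 111 − 0 ≥ 284 − c, so c ≥ 284 − 111 = 173.

173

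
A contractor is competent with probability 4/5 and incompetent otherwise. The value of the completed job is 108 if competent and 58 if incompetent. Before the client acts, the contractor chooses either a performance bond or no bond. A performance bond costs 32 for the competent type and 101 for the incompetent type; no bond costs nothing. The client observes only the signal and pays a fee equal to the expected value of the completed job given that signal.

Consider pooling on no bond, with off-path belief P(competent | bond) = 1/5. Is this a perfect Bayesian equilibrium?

Yes

At the pooled signal (no bond) the client holds the prior 4/5 and pays 4/5·108 + 1/5·58 = 98. Off-path (bond) belief 1/5 gives 1/5·108 + 4/5·58 = 68.
Competent: no bond gives 98 − 0 = 98; bond gives 68 − 32 = 36. Stays. ✓
Incompetent: no bond gives 98 − 0 = 98; bond gives 68 − 101 = -33. Stays. ✓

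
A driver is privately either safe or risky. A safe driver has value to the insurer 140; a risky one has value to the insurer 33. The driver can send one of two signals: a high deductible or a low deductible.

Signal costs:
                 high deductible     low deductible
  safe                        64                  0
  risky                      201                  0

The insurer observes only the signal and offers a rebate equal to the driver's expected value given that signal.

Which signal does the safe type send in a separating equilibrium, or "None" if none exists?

Try safe → high deductible, risky → low deductible:
  Under separation the insurer infers type exactly: high deductible → safe (pays 140), low deductible → risky (pays 33).
  Safe: high deductible gives 140 − 64 = 76; low deductible gives 33 − 0 = 33. No deviation. ✓
  Risky: low deductible gives 33 − 0 = 33; high deductible gives 140 − 201 = -61. No deviation. ✓
Both hold — the safe type sends high deductible.

high deductible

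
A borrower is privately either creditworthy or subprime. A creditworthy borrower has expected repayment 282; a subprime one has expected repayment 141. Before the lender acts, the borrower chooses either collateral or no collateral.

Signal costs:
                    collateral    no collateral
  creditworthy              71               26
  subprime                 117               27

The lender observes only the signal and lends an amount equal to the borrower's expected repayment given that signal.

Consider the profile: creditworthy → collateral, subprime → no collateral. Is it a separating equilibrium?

If types separate, collateral earns payment 282 and no collateral earns 141.
Creditworthy: collateral gives 282 − 71 = 211; no collateral gives 141 − 26 = 115. No deviation. ✓
Subprime: no collateral gives 141 − 27 = 114; collateral gives 282 − 117 = 165. Would deviate. ✗

No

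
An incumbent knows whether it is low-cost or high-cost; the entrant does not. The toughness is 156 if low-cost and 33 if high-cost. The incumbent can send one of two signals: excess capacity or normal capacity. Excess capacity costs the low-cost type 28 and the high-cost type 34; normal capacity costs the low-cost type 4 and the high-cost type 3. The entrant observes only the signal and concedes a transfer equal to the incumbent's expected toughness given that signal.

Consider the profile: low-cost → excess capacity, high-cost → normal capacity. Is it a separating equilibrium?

If types separate, excess capacity earns payment 156 and normal capacity earns 33.
Low-cost: excess capacity gives 156 − 28 = 128; normal capacity gives 33 − 4 = 29. No deviation. ✓
High-cost: normal capacity gives 33 − 3 = 30; excess capacity gives 156 − 34 = 122. Would deviate. ✗

No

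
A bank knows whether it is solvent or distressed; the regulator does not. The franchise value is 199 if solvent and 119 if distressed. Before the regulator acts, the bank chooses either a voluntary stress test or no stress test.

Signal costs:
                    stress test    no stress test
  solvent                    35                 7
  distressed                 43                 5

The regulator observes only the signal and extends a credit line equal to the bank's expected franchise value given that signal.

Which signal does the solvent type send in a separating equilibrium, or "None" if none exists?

Try solvent → stress test, distressed → no stress test:
  Under separation the regulator infers type exactly: stress test → solvent (pays 199), no stress test → distressed (pays 119).
  Solvent: stress test gives 199 − 35 = 164; no stress test gives 119 − 7 = 112. No deviation. ✓
  Distressed: no stress test gives 119 − 5 = 114; stress test gives 199 − 43 = 156. Would deviate. ✗
Try solvent → no stress test, distressed → stress test:
  Under separation the regulator infers type exactly: no stress test → solvent (pays 199), stress test → distressed (pays 119).
  Solvent: no stress test gives 199 − 7 = 192; stress test gives 119 − 35 = 84. No deviation. ✓
  Distressed: stress test gives 119 − 43 = 76; no stress test gives 199 − 5 = 194. Would deviate. ✗
Neither assignment is incentive-compatible.

None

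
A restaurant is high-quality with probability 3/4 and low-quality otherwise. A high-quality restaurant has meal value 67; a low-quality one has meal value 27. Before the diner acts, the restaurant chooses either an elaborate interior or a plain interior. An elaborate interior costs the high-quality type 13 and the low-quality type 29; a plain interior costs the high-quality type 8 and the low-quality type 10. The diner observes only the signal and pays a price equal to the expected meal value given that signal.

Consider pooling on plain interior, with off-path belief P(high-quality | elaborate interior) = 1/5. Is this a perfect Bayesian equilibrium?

At the pooled signal (plain interior) the diner holds the prior 3/4 and pays 3/4·67 + 1/4·27 = 57. Off-path (elaborate interior) belief 1/5 gives 1/5·67 + 4/5·27 = 35.
High-quality: plain interior gives 57 − 8 = 49; elaborate interior gives 35 − 13 = 22. Stays. ✓
Low-quality: plain interior gives 57 − 10 = 47; elaborate interior gives 35 − 29 = 6. Stays. ✓

Yes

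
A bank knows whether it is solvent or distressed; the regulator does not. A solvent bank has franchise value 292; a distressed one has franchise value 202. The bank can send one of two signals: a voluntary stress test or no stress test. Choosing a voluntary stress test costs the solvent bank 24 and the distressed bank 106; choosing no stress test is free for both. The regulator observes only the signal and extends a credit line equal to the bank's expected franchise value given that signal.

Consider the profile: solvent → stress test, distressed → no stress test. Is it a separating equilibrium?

Yes

If types separate, stress test earns payment 292 and no stress test earns 202.
Solvent: stress test gives 292 − 24 = 268; no stress test gives 202 − 0 = 202. No deviation. ✓
Distressed: no stress test gives 202 − 0 = 202; stress test gives 292 − 106 = 186. No deviation. ✓
Neither type gains from mimicking the other.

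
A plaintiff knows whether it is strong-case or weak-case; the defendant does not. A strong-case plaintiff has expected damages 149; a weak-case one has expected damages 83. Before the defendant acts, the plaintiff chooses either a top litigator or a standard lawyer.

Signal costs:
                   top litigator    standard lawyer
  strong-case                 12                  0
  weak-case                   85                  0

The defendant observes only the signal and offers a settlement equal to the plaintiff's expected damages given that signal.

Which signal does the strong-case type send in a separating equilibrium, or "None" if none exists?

Try strong-case → top litigator, weak-case → standard lawyer:
  Under separation the defendant infers type exactly: top litigator → strong-case (pays 149), standard lawyer → weak-case (pays 83).
  Strong-case: top litigator gives 149 − 12 = 137; standard lawyer gives 83 − 0 = 83. No deviation. ✓
  Weak-case: standard lawyer gives 83 − 0 = 83; top litigator gives 149 − 85 = 64. No deviation. ✓
Both hold — the strong-case type sends top litigator.

top litigator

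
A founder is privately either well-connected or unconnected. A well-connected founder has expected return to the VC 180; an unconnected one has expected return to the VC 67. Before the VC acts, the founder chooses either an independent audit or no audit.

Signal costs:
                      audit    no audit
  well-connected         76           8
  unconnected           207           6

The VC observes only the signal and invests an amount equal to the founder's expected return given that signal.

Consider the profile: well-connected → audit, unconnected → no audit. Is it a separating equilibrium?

Under separation the VC infers type exactly: audit → well-connected (pays 180), no audit → unconnected (pays 67).
Well-connected: audit gives 180 − 76 = 104; no audit gives 67 − 8 = 59. No deviation. ✓
Unconnected: no audit gives 67 − 6 = 61; audit gives 180 − 207 = -27. No deviation. ✓
Neither type gains from mimicking the other.

Yes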